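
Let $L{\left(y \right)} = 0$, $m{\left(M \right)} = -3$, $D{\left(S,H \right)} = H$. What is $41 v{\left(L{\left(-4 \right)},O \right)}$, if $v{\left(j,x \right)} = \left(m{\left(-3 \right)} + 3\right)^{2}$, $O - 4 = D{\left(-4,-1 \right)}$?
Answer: $0$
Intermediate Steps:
$O = 3$ ($O = 4 - 1 = 3$)
$v{\left(j,x \right)} = 0$ ($v{\left(j,x \right)} = \left(-3 + 3\right)^{2} = 0^{2} = 0$)
$41 v{\left(L{\left(-4 \right)},O \right)} = 41 \cdot 0 = 0$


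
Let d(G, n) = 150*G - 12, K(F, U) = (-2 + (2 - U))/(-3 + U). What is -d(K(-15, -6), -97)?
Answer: 112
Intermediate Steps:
K(F, U) = -U/(-3 + U) (K(F, U) = (-U)/(-3 + U) = -U/(-3 + U))
d(G, n) = -12 + 150*G
-d(K(-15, -6), -97) = -(-12 + 150*(-1*(-6)/(-3 - 6))) = -(-12 + 150*(-1*(-6)/(-9))) = -(-12 + 150*(-1*(-6)*(-⅑))) = -(-12 + 150*(-⅔)) = -(-12 - 100) = -1*(-112) = 112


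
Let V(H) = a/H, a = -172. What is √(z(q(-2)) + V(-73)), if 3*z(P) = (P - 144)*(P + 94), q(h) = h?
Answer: 2*I*√53656095/219 ≈ 66.895*I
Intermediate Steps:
V(H) = -172/H
z(P) = (-144 + P)*(94 + P)/3 (z(P) = ((P - 144)*(P + 94))/3 = ((-144 + P)*(94 + P))/3 = (-144 + P)*(94 + P)/3)
√(z(q(-2)) + V(-73)) = √((-4512 - 50/3*(-2) + (⅓)*(-2)²) - 172/(-73)) = √((-4512 + 100/3 + (⅓)*4) - 172*(-1/73)) = √((-4512 + 100/3 + 4/3) + 172/73) = √(-13432/3 + 172/73) = √(-980020/219) = 2*I*√53656095/219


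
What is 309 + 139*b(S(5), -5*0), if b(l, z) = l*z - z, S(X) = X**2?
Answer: 309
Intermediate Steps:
b(l, z) = -z + l*z
309 + 139*b(S(5), -5*0) = 309 + 139*((-5*0)*(-1 + 5**2)) = 309 + 139*(0*(-1 + 25)) = 309 + 139*(0*24) = 309 + 139*0 = 309 + 0 = 309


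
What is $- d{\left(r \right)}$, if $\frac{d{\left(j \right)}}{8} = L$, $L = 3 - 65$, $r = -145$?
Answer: $496$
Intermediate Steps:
$L = -62$
$d{\left(j \right)} = -496$ ($d{\left(j \right)} = 8 \left(-62\right) = -496$)
$- d{\left(r \right)} = \left(-1\right) \left(-496\right) = 496$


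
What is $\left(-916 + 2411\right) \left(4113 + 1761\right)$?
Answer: $8781630$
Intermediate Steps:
$\left(-916 + 2411\right) \left(4113 + 1761\right) = 1495 \cdot 5874 = 8781630$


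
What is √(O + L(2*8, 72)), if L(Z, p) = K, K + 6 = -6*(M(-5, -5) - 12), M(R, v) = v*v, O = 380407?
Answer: √380323 ≈ 616.70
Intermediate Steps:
M(R, v) = v²
K = -84 (K = -6 - 6*((-5)² - 12) = -6 - 6*(25 - 12) = -6 - 6*13 = -6 - 78 = -84)
L(Z, p) = -84
√(O + L(2*8, 72)) = √(380407 - 84) = √380323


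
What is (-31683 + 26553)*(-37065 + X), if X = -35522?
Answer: 372371310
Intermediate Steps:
(-31683 + 26553)*(-37065 + X) = (-31683 + 26553)*(-37065 - 35522) = -5130*(-72587) = 372371310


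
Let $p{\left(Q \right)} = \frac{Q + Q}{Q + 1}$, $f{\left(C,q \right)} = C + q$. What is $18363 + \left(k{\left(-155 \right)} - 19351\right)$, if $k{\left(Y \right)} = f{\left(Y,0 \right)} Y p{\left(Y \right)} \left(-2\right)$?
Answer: $- \frac{7523826}{77} \approx -97712.0$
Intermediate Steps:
$p{\left(Q \right)} = \frac{2 Q}{1 + Q}$
$k{\left(Y \right)} = - \frac{4 Y^{3}}{1 + Y}$ ($k{\left(Y \right)} = \left(Y + 0\right) Y \frac{2 Y}{1 + Y} \left(-2\right) = Y Y \frac{2 Y}{1 + Y} \left(-2\right) = Y^{2} \frac{2 Y}{1 + Y} \left(-2\right) = \frac{2 Y^{3}}{1 + Y} \left(-2\right) = - \frac{4 Y^{3}}{1 + Y}$)
$18363 + \left(k{\left(-155 \right)} - 19351\right) = 18363 - \left(19351 + \frac{4 \left(-155\right)^{3}}{1 - 155}\right) = 18363 - \left(19351 - \frac{14895500}{-154}\right) = 18363 - \left(19351 - - \frac{7447750}{77}\right) = 18363 - \frac{8937777}{77} = - \frac{7523826}{77}$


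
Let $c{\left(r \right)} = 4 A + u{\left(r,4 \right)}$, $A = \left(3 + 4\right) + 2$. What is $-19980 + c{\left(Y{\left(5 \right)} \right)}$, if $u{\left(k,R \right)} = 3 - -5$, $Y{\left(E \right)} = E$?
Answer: $-19936$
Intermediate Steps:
$u{\left(k,R \right)} = 8$ ($u{\left(k,R \right)} = 3 + 5 = 8$)
$A = 9$ ($A = 7 + 2 = 9$)
$c{\left(r \right)} = 44$ ($c{\left(r \right)} = 4 \cdot 9 + 8 = 36 + 8 = 44$)
$-19980 + c{\left(Y{\left(5 \right)} \right)} = -19980 + 44 = -19936$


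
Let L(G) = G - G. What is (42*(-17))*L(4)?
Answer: 0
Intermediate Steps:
L(G) = 0
(42*(-17))*L(4) = (42*(-17))*0 = -714*0 = 0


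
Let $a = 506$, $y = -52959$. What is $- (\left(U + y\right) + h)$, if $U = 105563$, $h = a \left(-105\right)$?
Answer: $526$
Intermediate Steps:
$h = -53130$ ($h = 506 \left(-105\right) = -53130$)
$- (\left(U + y\right) + h) = - (\left(105563 - 52959\right) - 53130) = - (52604 - 53130) = \left(-1\right) \left(-526\right) = 526$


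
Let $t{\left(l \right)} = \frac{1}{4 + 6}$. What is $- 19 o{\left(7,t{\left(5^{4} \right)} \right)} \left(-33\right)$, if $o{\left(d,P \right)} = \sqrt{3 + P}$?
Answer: $\frac{627 \sqrt{310}}{10} \approx 1103.9$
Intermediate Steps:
$t{\left(l \right)} = \frac{1}{10}$
$- 19 o{\left(7,t{\left(5^{4} \right)} \right)} \left(-33\right) = - 19 \sqrt{3 + \frac{1}{10}} \left(-33\right) = - 19 \sqrt{\frac{31}{10}} \left(-33\right) = - 19 \frac{\sqrt{310}}{10} \left(-33\right) = - \frac{19 \sqrt{310}}{10} \left(-33\right) = \frac{627 \sqrt{310}}{10}$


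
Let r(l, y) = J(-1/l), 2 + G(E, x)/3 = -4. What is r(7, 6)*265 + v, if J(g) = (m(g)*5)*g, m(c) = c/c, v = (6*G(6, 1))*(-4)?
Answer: 1699/7 ≈ 242.71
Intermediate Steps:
G(E, x) = -18 (G(E, x) = -6 + 3*(-4) = -6 - 12 = -18)
v = 432 (v = (6*(-18))*(-4) = -108*(-4) = 432)
m(c) = 1
J(g) = 5*g (J(g) = (1*5)*g = 5*g)
r(l, y) = -5/l (r(l, y) = 5*(-1/l) = -5/l)
r(7, 6)*265 + v = -5/7*265 + 432 = -1325/7 + 432 = 1699/7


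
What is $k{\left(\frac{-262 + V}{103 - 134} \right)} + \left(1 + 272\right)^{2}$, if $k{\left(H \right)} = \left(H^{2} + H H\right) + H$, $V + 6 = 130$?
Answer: $\frac{71664735}{961} \approx 74573.0$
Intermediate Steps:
$V = 124$ ($V = -6 + 130 = 124$)
$k{\left(H \right)} = H + 2 H^{2}$ ($k{\left(H \right)} = \left(H^{2} + H^{2}\right) + H = 2 H^{2} + H = H + 2 H^{2}$)
$k{\left(\frac{-262 + V}{103 - 134} \right)} + \left(1 + 272\right)^{2} = \frac{-262 + 124}{103 - 134} \left(1 + 2 \frac{-262 + 124}{103 - 134}\right) + \left(1 + 272\right)^{2} = - \frac{138}{-31} \left(1 + 2 \left(- \frac{138}{-31}\right)\right) + 273^{2} = \left(-138\right) \left(- \frac{1}{31}\right) \left(1 + 2 \left(\left(-138\right) \left(- \frac{1}{31}\right)\right)\right) + 74529 = \frac{138 \left(1 + 2 \cdot \frac{138}{31}\right)}{31} + 74529 = \frac{138 \left(1 + \frac{276}{31}\right)}{31} + 74529 = \frac{138}{31} \cdot \frac{307}{31} + 74529 = \frac{42366}{961} + 74529 = \frac{71664735}{961}$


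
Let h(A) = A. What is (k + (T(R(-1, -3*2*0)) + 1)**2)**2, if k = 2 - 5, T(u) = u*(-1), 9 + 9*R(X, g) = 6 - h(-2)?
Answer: 20449/6561 ≈ 3.1167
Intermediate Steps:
R(X, g) = -1/9 (R(X, g) = -1 + (6 - 1*(-2))/9 = -1 + (6 + 2)/9 = -1 + (1/9)*8 = -1 + 8/9 = -1/9)
T(u) = -u
k = -3
(k + (T(R(-1, -3*2*0)) + 1)**2)**2 = (-3 + (-1*(-1/9) + 1)**2)**2 = (-3 + (1/9 + 1)**2)**2 = (-3 + (10/9)**2)**2 = (-3 + 100/81)**2 = (-143/81)**2 = 20449/6561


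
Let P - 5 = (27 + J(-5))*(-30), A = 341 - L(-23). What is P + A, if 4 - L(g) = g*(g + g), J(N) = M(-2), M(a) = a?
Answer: 650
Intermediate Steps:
J(N) = -2
L(g) = 4 - 2*g**2 (L(g) = 4 - g*(g + g) = 4 - g*2*g = 4 - 2*g**2)
A = 1395 (A = 341 - (4 - 2*(-23)**2) = 341 - (4 - 2*529) = 341 - (4 - 1058) = 341 - 1*(-1054) = 341 + 1054 = 1395)
P = -745 (P = 5 + (27 - 2)*(-30) = 5 + 25*(-30) = 5 - 750 = -745)
P + A = -745 + 1395 = 650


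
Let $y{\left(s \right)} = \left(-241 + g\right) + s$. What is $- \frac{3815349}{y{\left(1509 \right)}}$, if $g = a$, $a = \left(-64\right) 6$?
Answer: $- \frac{3815349}{884} \approx -4316.0$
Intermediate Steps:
$a = -384$
$g = -384$
$y{\left(s \right)} = -625 + s$ ($y{\left(s \right)} = \left(-241 - 384\right) + s = -625 + s$)
$- \frac{3815349}{y{\left(1509 \right)}} = - \frac{3815349}{-625 + 1509} = - \frac{3815349}{884}$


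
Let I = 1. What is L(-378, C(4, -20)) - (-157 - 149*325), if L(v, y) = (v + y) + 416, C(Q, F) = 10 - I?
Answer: 48629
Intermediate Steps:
C(Q, F) = 9 (C(Q, F) = 10 - 1*1 = 10 - 1 = 9)
L(v, y) = 416 + v + y
L(-378, C(4, -20)) - (-157 - 149*325) = (416 - 378 + 9) - (-157 - 149*325) = 47 - (-157 - 48425) = 47 - 1*(-48582) = 47 + 48582 = 48629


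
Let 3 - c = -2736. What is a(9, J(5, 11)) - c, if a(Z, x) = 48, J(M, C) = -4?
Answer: -2691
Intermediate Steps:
c = 2739 (c = 3 - 1*(-2736) = 3 + 2736 = 2739)
a(9, J(5, 11)) - c = 48 - 1*2739 = 48 - 2739 = -2691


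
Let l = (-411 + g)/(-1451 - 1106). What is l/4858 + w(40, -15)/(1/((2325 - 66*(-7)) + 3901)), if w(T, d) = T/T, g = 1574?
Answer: 83077706165/12421906 ≈ 6688.0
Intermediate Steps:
w(T, d) = 1
l = -1163/2557 (l = (-411 + 1574)/(-1451 - 1106) = 1163/(-2557) = 1163*(-1/2557) = -1163/2557 ≈ -0.45483)
l/4858 + w(40, -15)/(1/((2325 - 66*(-7)) + 3901)) = -1163/2557/4858 + 1/1/((2325 - 66*(-7)) + 3901) = -1163/2557*1/4858 + 1/1/((2325 - 1*(-462)) + 3901) = -1163/12421906 + 1/1/((2325 + 462) + 3901) = -1163/12421906 + 1/1/(2787 + 3901) = -1163/12421906 + 1/1/6688 = -1163/12421906 + 1/(1/6688) = -1163/12421906 + 1*6688 = -1163/12421906 + 6688 = 83077706165/12421906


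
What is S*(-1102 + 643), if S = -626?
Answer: 287334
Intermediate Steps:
S*(-1102 + 643) = -626*(-1102 + 643) = -626*(-459) = 287334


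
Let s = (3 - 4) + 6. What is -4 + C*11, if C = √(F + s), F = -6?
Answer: -4 + 11*I ≈ -4.0 + 11.0*I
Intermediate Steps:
s = 5 (s = -1 + 6 = 5)
C = I (C = √(-6 + 5) = √(-1) = I ≈ 1.0*I)
-4 + C*11 = -4 + I*11 = -4 + 11*I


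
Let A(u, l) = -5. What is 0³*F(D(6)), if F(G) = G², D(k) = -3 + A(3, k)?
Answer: 0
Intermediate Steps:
D(k) = -8 (D(k) = -3 - 5 = -8)
0³*F(D(6)) = 0³*(-8)² = 0*64 = 0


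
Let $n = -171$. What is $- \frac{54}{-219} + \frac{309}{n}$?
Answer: $- \frac{6493}{4161} \approx -1.5604$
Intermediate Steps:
$- \frac{54}{-219} + \frac{309}{n} = - \frac{54}{-219} + \frac{309}{-171} = \left(-54\right) \left(- \frac{1}{219}\right) + 309 \left(- \frac{1}{171}\right) = \frac{18}{73} - \frac{103}{57} = - \frac{6493}{4161}$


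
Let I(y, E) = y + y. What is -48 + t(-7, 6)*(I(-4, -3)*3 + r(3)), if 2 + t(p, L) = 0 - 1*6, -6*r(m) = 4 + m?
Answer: 460/3 ≈ 153.33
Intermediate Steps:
r(m) = -⅔ - m/6 (r(m) = -(4 + m)/6 = -⅔ - m/6)
t(p, L) = -8 (t(p, L) = -2 + (0 - 1*6) = -2 + (0 - 6) = -2 - 6 = -8)
I(y, E) = 2*y
-48 + t(-7, 6)*(I(-4, -3)*3 + r(3)) = -48 - 8*((2*(-4))*3 + (-⅔ - ⅙*3)) = -48 - 8*(-8*3 + (-⅔ - ½)) = -48 - 8*(-24 - 7/6) = -48 - 8*(-151/6) = -48 + 604/3 = 460/3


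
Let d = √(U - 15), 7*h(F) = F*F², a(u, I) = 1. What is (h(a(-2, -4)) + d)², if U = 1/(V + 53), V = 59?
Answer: (4 + I*√11753)²/784 ≈ -14.971 + 1.1062*I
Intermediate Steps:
h(F) = F³/7 (h(F) = (F*F²)/7 = F³/7)
U = 1/112 (U = 1/(59 + 53) = 1/112 ≈ 0.0089286)
d = I*√11753/28 (d = √(1/112 - 15) = √(-1679/112) = I*√11753/28 ≈ 3.8718*I)
(h(a(-2, -4)) + d)² = ((⅐)*1³ + I*√11753/28)² = ((⅐)*1 + I*√11753/28)² = (⅐ + I*√11753/28)²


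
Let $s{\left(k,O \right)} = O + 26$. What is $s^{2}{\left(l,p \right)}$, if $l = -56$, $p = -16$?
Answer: $100$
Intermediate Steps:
$s{\left(k,O \right)} = 26 + O$
$s^{2}{\left(l,p \right)} = \left(26 - 16\right)^{2} = 10^{2} = 100$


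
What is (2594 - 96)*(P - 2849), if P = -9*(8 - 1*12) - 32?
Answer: -7106810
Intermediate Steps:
P = 4 (P = -9*(8 - 12) - 32 = -9*(-4) - 32 = 36 - 32 = 4)
(2594 - 96)*(P - 2849) = (2594 - 96)*(4 - 2849) = 2498*(-2845) = -7106810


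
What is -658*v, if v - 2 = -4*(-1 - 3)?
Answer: -11844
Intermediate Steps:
v = 18 (v = 2 - 4*(-1 - 3) = 2 - 4*(-4) = 2 + 16 = 18)
-658*v = -658*18 = -11844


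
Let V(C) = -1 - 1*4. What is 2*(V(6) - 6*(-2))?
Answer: 14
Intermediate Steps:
V(C) = -5 (V(C) = -1 - 4 = -5)
2*(V(6) - 6*(-2)) = 2*(-5 - 6*(-2)) = 2*(-5 + 12) = 2*7 = 14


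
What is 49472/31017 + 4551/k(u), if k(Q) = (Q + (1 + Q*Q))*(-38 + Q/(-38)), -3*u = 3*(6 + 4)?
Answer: 25994791/96369819 ≈ 0.26974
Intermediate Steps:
u = -10 (u = -(6 + 4) = -10 ≈ -10.000)
k(Q) = (-38 - Q/38)*(1 + Q + Q²) (k(Q) = (Q + (1 + Q²))*(-38 + Q*(-1/38)) = (1 + Q + Q²)*(-38 - Q/38) = (-38 - Q/38)*(1 + Q + Q²))
49472/31017 + 4551/k(u) = 49472/31017 + 4551/(-38 - 1445/38*(-10) - 1445/38*(-10)² - 1/38*(-10)³) = 49472*(1/31017) + 4551/(-38 + 7225/19 - 1445/38*100 - 1/38*(-1000)) = 49472/31017 + 4551/(-38 + 7225/19 - 72250/19 + 500/19) = 49472/31017 + 4551/(-65247/19) = 49472/31017 + 4551*(-19/65247) = 49472/31017 - 28823/21749 = 25994791/96369819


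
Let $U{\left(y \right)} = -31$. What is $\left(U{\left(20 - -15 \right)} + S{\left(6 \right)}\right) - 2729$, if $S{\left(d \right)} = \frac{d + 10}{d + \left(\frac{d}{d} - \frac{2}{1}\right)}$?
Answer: $- \frac{13784}{5} \approx -2756.8$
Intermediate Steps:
$S{\left(d \right)} = \frac{10 + d}{-1 + d}$ ($S{\left(d \right)} = \frac{10 + d}{d + \left(1 - 2\right)} = \frac{10 + d}{d - 1} = \frac{10 + d}{-1 + d}$)
$\left(U{\left(20 - -15 \right)} + S{\left(6 \right)}\right) - 2729 = \left(-31 + \frac{10 + 6}{-1 + 6}\right) - 2729 = \left(-31 + \frac{1}{5} \cdot 16\right) - 2729 = \left(-31 + \frac{16}{5}\right) - 2729 = - \frac{139}{5} - 2729 = - \frac{13784}{5}$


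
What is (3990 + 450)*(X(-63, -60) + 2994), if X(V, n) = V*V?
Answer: 30915720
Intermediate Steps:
X(V, n) = V²
(3990 + 450)*(X(-63, -60) + 2994) = (3990 + 450)*((-63)² + 2994) = 4440*(3969 + 2994) = 4440*6963 = 30915720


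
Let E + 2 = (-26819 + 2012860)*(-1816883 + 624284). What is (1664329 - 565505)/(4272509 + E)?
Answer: -274706/592136559513 ≈ -4.6392e-7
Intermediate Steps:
E = -2368550510561 (E = -2 + (-26819 + 2012860)*(-1816883 + 624284) = -2 + 1986041*(-1192599) = -2 - 2368550510559 = -2368550510561)
(1664329 - 565505)/(4272509 + E) = (1664329 - 565505)/(4272509 - 2368550510561) = 1098824/(-2368546238052) = 1098824*(-1/2368546238052) = -274706/592136559513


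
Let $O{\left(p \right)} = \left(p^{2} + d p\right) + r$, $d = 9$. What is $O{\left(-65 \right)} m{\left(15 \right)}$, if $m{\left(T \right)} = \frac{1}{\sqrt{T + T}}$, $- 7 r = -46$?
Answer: $\frac{12763 \sqrt{30}}{105} \approx 665.77$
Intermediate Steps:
$r = \frac{46}{7}$ ($r = \left(- \frac{1}{7}\right) \left(-46\right) = \frac{46}{7} \approx 6.5714$)
$O{\left(p \right)} = \frac{46}{7} + p^{2} + 9 p$ ($O{\left(p \right)} = \left(p^{2} + 9 p\right) + \frac{46}{7} = \frac{46}{7} + p^{2} + 9 p$)
$m{\left(T \right)} = \frac{\sqrt{2}}{2 \sqrt{T}}$ ($m{\left(T \right)} = \frac{1}{\sqrt{2 T}} = \frac{1}{\sqrt{2} \sqrt{T}} = \frac{\sqrt{2}}{2 \sqrt{T}}$)
$O{\left(-65 \right)} m{\left(15 \right)} = \left(\frac{46}{7} + \left(-65\right)^{2} + 9 \left(-65\right)\right) \frac{\sqrt{2}}{2 \sqrt{15}} = \left(\frac{46}{7} + 4225 - 585\right) \frac{\sqrt{2} \frac{\sqrt{15}}{15}}{2} = \frac{25526 \frac{\sqrt{30}}{30}}{7} = \frac{12763 \sqrt{30}}{105}$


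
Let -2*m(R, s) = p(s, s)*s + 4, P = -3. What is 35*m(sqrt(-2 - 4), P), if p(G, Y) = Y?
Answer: -455/2 ≈ -227.50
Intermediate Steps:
m(R, s) = -2 - s**2/2 (m(R, s) = -(s*s + 4)/2 = -(s**2 + 4)/2 = -(4 + s**2)/2 = -2 - s**2/2)
35*m(sqrt(-2 - 4), P) = 35*(-2 - 1/2*(-3)**2) = 35*(-2 - 1/2*9) = 35*(-2 - 9/2) = 35*(-13/2) = -455/2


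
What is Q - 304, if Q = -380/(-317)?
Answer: -95988/317 ≈ -302.80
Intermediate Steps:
Q = 380/317 (Q = -380*(-1)/317 = -1*(-380/317) = 380/317 ≈ 1.1987)
Q - 304 = 380/317 - 304 = -95988/317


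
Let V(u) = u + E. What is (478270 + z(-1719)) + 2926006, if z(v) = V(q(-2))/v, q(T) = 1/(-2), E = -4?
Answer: 1300433433/382 ≈ 3.4043e+6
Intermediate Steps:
q(T) = -1/2
V(u) = -4 + u (V(u) = u - 4 = -4 + u)
z(v) = -9/(2*v) (z(v) = (-4 - 1/2)/v = -9/(2*v))
(478270 + z(-1719)) + 2926006 = (478270 - 9/2/(-1719)) + 2926006 = (478270 - 9/2*(-1/1719)) + 2926006 = (478270 + 1/382) + 2926006 = 182699141/382 + 2926006 = 1300433433/382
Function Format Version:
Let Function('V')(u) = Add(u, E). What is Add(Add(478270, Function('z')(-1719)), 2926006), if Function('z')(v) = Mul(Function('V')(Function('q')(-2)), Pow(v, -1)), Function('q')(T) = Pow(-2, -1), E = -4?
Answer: Rational(1300433433, 382) ≈ 3.4043e+6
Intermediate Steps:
Function('q')(T) = Rational(-1, 2)
Function('V')(u) = Add(-4, u) (Function('V')(u) = Add(u, -4) = Add(-4, u))
Function('z')(v) = Mul(Rational(-9, 2), Pow(v, -1)) (Function('z')(v) = Mul(Add(-4, Rational(-1, 2)), Pow(v, -1)) = Mul(Rational(-9, 2), Pow(v, -1)))
Add(Add(478270, Function('z')(-1719)), 2926006) = Add(Add(478270, Mul(Rational(-9, 2), Pow(-1719, -1))), 2926006) = Add(Add(478270, Mul(Rational(-9, 2), Rational(-1, 1719))), 2926006) = Add(Add(478270, Rational(1, 382)), 2926006) = Add(Rational(182699141, 382), 2926006) = Rational(1300433433, 382)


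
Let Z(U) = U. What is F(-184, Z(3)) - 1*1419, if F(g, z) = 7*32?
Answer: -1195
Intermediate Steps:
F(g, z) = 224
F(-184, Z(3)) - 1*1419 = 224 - 1*1419 = 224 - 1419 = -1195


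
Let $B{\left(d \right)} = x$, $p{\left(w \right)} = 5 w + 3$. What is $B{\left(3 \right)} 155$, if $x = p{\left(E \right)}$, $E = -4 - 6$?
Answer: $-7285$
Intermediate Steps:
$E = -10$ ($E = -4 - 6 = -10$)
$p{\left(w \right)} = 3 + 5 w$
$x = -47$ ($x = 3 + 5 \left(-10\right) = 3 - 50 = -47$)
$B{\left(d \right)} = -47$
$B{\left(3 \right)} 155 = \left(-47\right) 155 = -7285$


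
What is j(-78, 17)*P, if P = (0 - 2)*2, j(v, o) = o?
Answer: -68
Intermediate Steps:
P = -4 (P = -2*2 = -4)
j(-78, 17)*P = 17*(-4) = -68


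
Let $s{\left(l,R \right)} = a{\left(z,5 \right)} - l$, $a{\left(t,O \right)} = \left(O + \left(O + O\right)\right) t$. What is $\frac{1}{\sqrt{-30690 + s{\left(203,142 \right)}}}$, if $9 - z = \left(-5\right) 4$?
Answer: $- \frac{i \sqrt{30458}}{30458} \approx - 0.0057299 i$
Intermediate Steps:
$z = 29$ ($z = 9 - \left(-5\right) 4 = 9 - -20 = 9 + 20 = 29$)
$a{\left(t,O \right)} = 3 O t$ ($a{\left(t,O \right)} = \left(O + 2 O\right) t = 3 O t$)
$s{\left(l,R \right)} = 435 - l$ ($s{\left(l,R \right)} = 3 \cdot 5 \cdot 29 - l = 435 - l$)
$\frac{1}{\sqrt{-30690 + s{\left(203,142 \right)}}} = \frac{1}{\sqrt{-30690 + \left(435 - 203\right)}} = \frac{1}{\sqrt{-30690 + 232}} = \frac{1}{\sqrt{-30458}} = \frac{1}{i \sqrt{30458}} = - \frac{i \sqrt{30458}}{30458}$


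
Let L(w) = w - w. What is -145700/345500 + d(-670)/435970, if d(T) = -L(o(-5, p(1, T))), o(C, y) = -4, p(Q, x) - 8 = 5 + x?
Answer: -1457/3455 ≈ -0.42171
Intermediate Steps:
p(Q, x) = 13 + x (p(Q, x) = 8 + (5 + x) = 13 + x)
L(w) = 0
d(T) = 0 (d(T) = -1*0 = 0)
-145700/345500 + d(-670)/435970 = -145700/345500 + 0/435970 = -145700*1/345500 + 0*(1/435970) = -1457/3455 + 0 = -1457/3455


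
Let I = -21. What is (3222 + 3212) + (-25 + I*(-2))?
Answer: 6451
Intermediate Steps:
(3222 + 3212) + (-25 + I*(-2)) = (3222 + 3212) + (-25 - 21*(-2)) = 6434 + (-25 + 42) = 6434 + 17 = 6451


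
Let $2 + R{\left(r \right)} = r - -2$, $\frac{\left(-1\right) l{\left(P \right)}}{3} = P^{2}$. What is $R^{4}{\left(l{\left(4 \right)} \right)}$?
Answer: $5308416$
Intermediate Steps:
$l{\left(P \right)} = - 3 P^{2}$
$R{\left(r \right)} = r$ ($R{\left(r \right)} = -2 + \left(r - -2\right) = -2 + \left(r + 2\right) = -2 + \left(2 + r\right) = r$)
$R^{4}{\left(l{\left(4 \right)} \right)} = \left(- 3 \cdot 4^{2}\right)^{4} = \left(\left(-3\right) 16\right)^{4} = \left(-48\right)^{4} = 5308416$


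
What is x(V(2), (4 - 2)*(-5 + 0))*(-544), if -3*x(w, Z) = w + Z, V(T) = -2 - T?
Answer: -7616/3 ≈ -2538.7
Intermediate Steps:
x(w, Z) = -Z/3 - w/3 (x(w, Z) = -(w + Z)/3 = -(Z + w)/3 = -Z/3 - w/3)
x(V(2), (4 - 2)*(-5 + 0))*(-544) = (-(4 - 2)*(-5 + 0)/3 - (-2 - 1*2)/3)*(-544) = (-2*(-5)/3 - (-2 - 2)/3)*(-544) = (-1/3*(-10) - 1/3*(-4))*(-544) = (10/3 + 4/3)*(-544) = (14/3)*(-544) = -7616/3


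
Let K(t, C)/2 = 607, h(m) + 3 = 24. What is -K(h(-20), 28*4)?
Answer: -1214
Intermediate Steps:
h(m) = 21 (h(m) = -3 + 24 = 21)
K(t, C) = 1214 (K(t, C) = 2*607 = 1214)
-K(h(-20), 28*4) = -1*1214 = -1214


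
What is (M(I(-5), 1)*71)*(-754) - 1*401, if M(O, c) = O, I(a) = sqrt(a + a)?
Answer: -401 - 53534*I*sqrt(10) ≈ -401.0 - 1.6929e+5*I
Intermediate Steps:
I(a) = sqrt(2)*sqrt(a) (I(a) = sqrt(2*a) = sqrt(2)*sqrt(a))
(M(I(-5), 1)*71)*(-754) - 1*401 = ((sqrt(2)*sqrt(-5))*71)*(-754) - 1*401 = ((sqrt(2)*(I*sqrt(5)))*71)*(-754) - 401 = ((I*sqrt(10))*71)*(-754) - 401 = (71*I*sqrt(10))*(-754) - 401 = -53534*I*sqrt(10) - 401 = -401 - 53534*I*sqrt(10)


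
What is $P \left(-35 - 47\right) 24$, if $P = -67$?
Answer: $131856$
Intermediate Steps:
$P \left(-35 - 47\right) 24 = - 67 \left(-35 - 47\right) 24 = \left(-67\right) \left(-82\right) 24 = 5494 \cdot 24 = 131856$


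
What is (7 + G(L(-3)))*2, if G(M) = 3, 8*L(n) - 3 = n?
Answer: 20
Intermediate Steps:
L(n) = 3/8 + n/8
(7 + G(L(-3)))*2 = (7 + 3)*2 = 10*2 = 20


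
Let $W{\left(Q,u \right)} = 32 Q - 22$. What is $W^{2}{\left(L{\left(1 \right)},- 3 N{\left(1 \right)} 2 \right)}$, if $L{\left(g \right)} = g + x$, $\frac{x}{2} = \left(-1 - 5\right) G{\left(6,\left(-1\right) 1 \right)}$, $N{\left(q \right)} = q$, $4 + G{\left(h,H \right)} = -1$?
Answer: $3724900$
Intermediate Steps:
$G{\left(h,H \right)} = -5$ ($G{\left(h,H \right)} = -4 - 1 = -5$)
$x = 60$ ($x = 2 \left(-1 - 5\right) \left(-5\right) = 2 \left(\left(-6\right) \left(-5\right)\right) = 2 \cdot 30 = 60$)
$L{\left(g \right)} = 60 + g$ ($L{\left(g \right)} = g + 60 = 60 + g$)
$W{\left(Q,u \right)} = -22 + 32 Q$
$W^{2}{\left(L{\left(1 \right)},- 3 N{\left(1 \right)} 2 \right)} = \left(-22 + 32 \left(60 + 1\right)\right)^{2} = \left(-22 + 32 \cdot 61\right)^{2} = \left(-22 + 1952\right)^{2} = 1930^{2} = 3724900$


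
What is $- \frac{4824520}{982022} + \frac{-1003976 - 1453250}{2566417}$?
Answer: $- \frac{7397390067906}{1260138977587} \approx -5.8703$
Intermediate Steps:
$- \frac{4824520}{982022} + \frac{-1003976 - 1453250}{2566417} = \left(-4824520\right) \frac{1}{982022} + \left(-1003976 - 1453250\right) \frac{1}{2566417} = - \frac{2412260}{491011} - \frac{2457226}{2566417} = - \frac{7397390067906}{1260138977587}$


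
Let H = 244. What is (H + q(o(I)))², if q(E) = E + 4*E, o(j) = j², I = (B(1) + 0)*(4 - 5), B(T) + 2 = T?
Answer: 62001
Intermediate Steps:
B(T) = -2 + T
I = 1 (I = ((-2 + 1) + 0)*(4 - 5) = (-1 + 0)*(-1) = -1*(-1) = 1)
q(E) = 5*E
(H + q(o(I)))² = (244 + 5*1²)² = (244 + 5*1)² = (244 + 5)² = 249² = 62001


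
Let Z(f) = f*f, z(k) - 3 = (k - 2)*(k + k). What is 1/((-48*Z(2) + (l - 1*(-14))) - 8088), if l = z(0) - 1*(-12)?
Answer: -1/8251 ≈ -0.00012120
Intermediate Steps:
z(k) = 3 + 2*k*(-2 + k) (z(k) = 3 + (k - 2)*(k + k) = 3 + (-2 + k)*(2*k) = 3 + 2*k*(-2 + k))
l = 15 (l = (3 - 4*0 + 2*0²) - 1*(-12) = (3 + 0 + 2*0) + 12 = (3 + 0 + 0) + 12 = 3 + 12 = 15)
Z(f) = f²
1/((-48*Z(2) + (l - 1*(-14))) - 8088) = 1/((-48*2² + (15 - 1*(-14))) - 8088) = 1/((-48*4 + (15 + 14)) - 8088) = 1/((-192 + 29) - 8088) = 1/(-163 - 8088) = 1/(-8251) = -1/8251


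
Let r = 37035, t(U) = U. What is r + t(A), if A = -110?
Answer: 36925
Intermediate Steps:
r + t(A) = 37035 - 110 = 36925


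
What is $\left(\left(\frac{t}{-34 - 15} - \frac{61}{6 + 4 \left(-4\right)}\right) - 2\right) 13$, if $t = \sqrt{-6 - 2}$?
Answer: $\frac{533}{10} - \frac{26 i \sqrt{2}}{49} \approx 53.3 - 0.7504 i$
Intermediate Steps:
$t = 2 i \sqrt{2}$ ($t = \sqrt{-8} = 2 i \sqrt{2} \approx 2.8284 i$)
$\left(\left(\frac{t}{-34 - 15} - \frac{61}{6 + 4 \left(-4\right)}\right) - 2\right) 13 = \left(\left(\frac{2 i \sqrt{2}}{-34 - 15} - \frac{61}{6 + 4 \left(-4\right)}\right) - 2\right) 13 = \left(\left(\frac{2 i \sqrt{2}}{-34 - 15} - \frac{61}{6 - 16}\right) - 2\right) 13 = \left(\left(\frac{2 i \sqrt{2}}{-49} - \frac{61}{-10}\right) - 2\right) 13 = \left(\left(2 i \sqrt{2} \left(- \frac{1}{49}\right) - - \frac{61}{10}\right) - 2\right) 13 = \left(\left(- \frac{2 i \sqrt{2}}{49} + \frac{61}{10}\right) - 2\right) 13 = \left(\left(\frac{61}{10} - \frac{2 i \sqrt{2}}{49}\right) - 2\right) 13 = \left(\frac{41}{10} - \frac{2 i \sqrt{2}}{49}\right) 13 = \frac{533}{10} - \frac{26 i \sqrt{2}}{49}$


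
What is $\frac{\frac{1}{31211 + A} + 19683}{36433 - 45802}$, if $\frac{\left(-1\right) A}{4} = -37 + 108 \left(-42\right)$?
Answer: $- \frac{974367550}{463793607} \approx -2.1009$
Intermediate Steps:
$A = 18292$ ($A = - 4 \left(-37 + 108 \left(-42\right)\right) = - 4 \left(-37 - 4536\right) = \left(-4\right) \left(-4573\right) = 18292$)
$\frac{\frac{1}{31211 + A} + 19683}{36433 - 45802} = \frac{\frac{1}{31211 + 18292} + 19683}{36433 - 45802} = \frac{\frac{1}{49503} + 19683}{-9369} = \left(\frac{1}{49503} + 19683\right) \left(- \frac{1}{9369}\right) = \frac{974367550}{49503} \left(- \frac{1}{9369}\right) = - \frac{974367550}{463793607}$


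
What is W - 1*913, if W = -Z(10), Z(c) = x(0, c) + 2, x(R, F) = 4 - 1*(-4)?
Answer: -923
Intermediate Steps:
x(R, F) = 8 (x(R, F) = 4 + 4 = 8)
Z(c) = 10 (Z(c) = 8 + 2 = 10)
W = -10 (W = -1*10 = -10)
W - 1*913 = -10 - 1*913 = -10 - 913 = -923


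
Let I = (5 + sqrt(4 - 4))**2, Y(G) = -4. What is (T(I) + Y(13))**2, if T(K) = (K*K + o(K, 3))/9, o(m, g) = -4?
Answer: 4225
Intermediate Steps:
I = 25 (I = (5 + sqrt(0))**2 = (5 + 0)**2 = 5**2 = 25)
T(K) = -4/9 + K**2/9 (T(K) = (K*K - 4)/9 = (K**2 - 4)*(1/9) = (-4 + K**2)*(1/9) = -4/9 + K**2/9)
(T(I) + Y(13))**2 = ((-4/9 + (1/9)*25**2) - 4)**2 = ((-4/9 + (1/9)*625) - 4)**2 = ((-4/9 + 625/9) - 4)**2 = (69 - 4)**2 = 65**2 = 4225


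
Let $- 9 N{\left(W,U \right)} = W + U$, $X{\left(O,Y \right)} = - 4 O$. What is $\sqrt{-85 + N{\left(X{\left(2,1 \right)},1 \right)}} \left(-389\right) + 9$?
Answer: $9 - \frac{389 i \sqrt{758}}{3} \approx 9.0 - 3570.0 i$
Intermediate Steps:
$N{\left(W,U \right)} = - \frac{U}{9} - \frac{W}{9}$ ($N{\left(W,U \right)} = - \frac{W + U}{9} = - \frac{U + W}{9} = - \frac{U}{9} - \frac{W}{9}$)
$\sqrt{-85 + N{\left(X{\left(2,1 \right)},1 \right)}} \left(-389\right) + 9 = \sqrt{-85 - \left(\frac{1}{9} + \frac{\left(-4\right) 2}{9}\right)} \left(-389\right) + 9 = \sqrt{-85 - - \frac{7}{9}} \left(-389\right) + 9 = \sqrt{-85 + \left(- \frac{1}{9} + \frac{8}{9}\right)} \left(-389\right) + 9 = \sqrt{-85 + \frac{7}{9}} \left(-389\right) + 9 = \sqrt{- \frac{758}{9}} \left(-389\right) + 9 = \frac{i \sqrt{758}}{3} \left(-389\right) + 9 = - \frac{389 i \sqrt{758}}{3} + 9 = 9 - \frac{389 i \sqrt{758}}{3}$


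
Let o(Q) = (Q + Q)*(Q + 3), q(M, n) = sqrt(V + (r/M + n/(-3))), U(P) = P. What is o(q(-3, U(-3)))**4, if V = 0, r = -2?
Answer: 625600/81 + 51200*sqrt(15)/27 ≈ 15068.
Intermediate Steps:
q(M, n) = sqrt(-2/M - n/3) (q(M, n) = sqrt(0 + (-2/M + n/(-3))) = sqrt(0 + (-2/M + n*(-1/3))) = sqrt(0 + (-2/M - n/3)) = sqrt(-2/M - n/3))
o(Q) = 2*Q*(3 + Q) (o(Q) = (2*Q)*(3 + Q) = 2*Q*(3 + Q))
o(q(-3, U(-3)))**4 = (2*(sqrt(-18/(-3) - 3*(-3))/3)*(3 + sqrt(-18/(-3) - 3*(-3))/3))**4 = (2*(sqrt(-18*(-1/3) + 9)/3)*(3 + sqrt(-18*(-1/3) + 9)/3))**4 = (2*(sqrt(6 + 9)/3)*(3 + sqrt(6 + 9)/3))**4 = (2*(sqrt(15)/3)*(3 + sqrt(15)/3))**4 = (2*sqrt(15)*(3 + sqrt(15)/3)/3)**4 = 400*(3 + sqrt(15)/3)**4/9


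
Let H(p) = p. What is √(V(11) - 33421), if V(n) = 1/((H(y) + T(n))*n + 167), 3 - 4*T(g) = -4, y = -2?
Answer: I*√1602904289/219 ≈ 182.81*I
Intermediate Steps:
T(g) = 7/4 (T(g) = ¾ - ¼*(-4) = ¾ + 1 = 7/4)
V(n) = 1/(167 - n/4) (V(n) = 1/((-2 + 7/4)*n + 167) = 1/(-n/4 + 167) = 1/(167 - n/4))
√(V(11) - 33421) = √(4/(668 - 1*11) - 33421) = √(4/(668 - 11) - 33421) = √(4/657 - 33421) = √(-21957593/657) = I*√1602904289/219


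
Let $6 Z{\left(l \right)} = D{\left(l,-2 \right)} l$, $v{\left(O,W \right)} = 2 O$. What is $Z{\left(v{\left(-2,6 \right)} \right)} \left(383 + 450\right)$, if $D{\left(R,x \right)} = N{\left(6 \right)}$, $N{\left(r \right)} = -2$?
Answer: $\frac{3332}{3} \approx 1110.7$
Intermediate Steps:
$D{\left(R,x \right)} = -2$
$Z{\left(l \right)} = - \frac{l}{3}$ ($Z{\left(l \right)} = \frac{\left(-2\right) l}{6} = - \frac{l}{3}$)
$Z{\left(v{\left(-2,6 \right)} \right)} \left(383 + 450\right) = - \frac{2 \left(-2\right)}{3} \left(383 + 450\right) = \left(- \frac{1}{3}\right) \left(-4\right) 833 = \frac{4}{3} \cdot 833 = \frac{3332}{3}$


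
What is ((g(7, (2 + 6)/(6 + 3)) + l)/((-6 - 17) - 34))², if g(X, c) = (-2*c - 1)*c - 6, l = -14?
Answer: 3312400/21316689 ≈ 0.15539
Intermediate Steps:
g(X, c) = -6 + c*(-1 - 2*c) (g(X, c) = (-1 - 2*c)*c - 6 = c*(-1 - 2*c) - 6 = -6 + c*(-1 - 2*c))
((g(7, (2 + 6)/(6 + 3)) + l)/((-6 - 17) - 34))² = (((-6 - (2 + 6)/(6 + 3) - 2*(2 + 6)²/(6 + 3)²) - 14)/((-6 - 17) - 34))² = (((-6 - 8/9 - 2*(8/9)²) - 14)/(-23 - 34))² = (((-6 - 8/9 - 2*(8*(⅑))²) - 14)/(-57))² = (((-6 - 1*8/9 - 2*(8/9)²) - 14)*(-1/57))² = (((-6 - 8/9 - 2*64/81) - 14)*(-1/57))² = (((-6 - 8/9 - 128/81) - 14)*(-1/57))² = ((-686/81 - 14)*(-1/57))² = (-1820/81*(-1/57))² = (1820/4617)² = 3312400/21316689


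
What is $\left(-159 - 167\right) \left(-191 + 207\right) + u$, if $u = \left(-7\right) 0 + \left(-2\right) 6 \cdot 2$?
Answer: $-5240$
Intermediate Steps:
$u = -24$ ($u = 0 - 24 = -24$)
$\left(-159 - 167\right) \left(-191 + 207\right) + u = \left(-159 - 167\right) \left(-191 + 207\right) - 24 = \left(-326\right) 16 - 24 = -5216 - 24 = -5240$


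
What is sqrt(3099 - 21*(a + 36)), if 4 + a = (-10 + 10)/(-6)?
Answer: sqrt(2427) ≈ 49.265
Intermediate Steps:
a = -4 (a = -4 + (-10 + 10)/(-6) = -4 + 0*(-1/6) = -4 + 0 = -4)
sqrt(3099 - 21*(a + 36)) = sqrt(3099 - 21*(-4 + 36)) = sqrt(3099 - 21*32) = sqrt(3099 - 672) = sqrt(2427)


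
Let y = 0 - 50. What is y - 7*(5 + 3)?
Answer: -106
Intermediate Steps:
y = -50
y - 7*(5 + 3) = -50 - 7*(5 + 3) = -50 - 7*8 = -50 - 56 = -106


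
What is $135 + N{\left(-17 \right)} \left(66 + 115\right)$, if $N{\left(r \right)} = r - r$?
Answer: $135$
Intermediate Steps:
$N{\left(r \right)} = 0$
$135 + N{\left(-17 \right)} \left(66 + 115\right) = 135 + 0 \left(66 + 115\right) = 135 + 0 \cdot 181 = 135 + 0 = 135$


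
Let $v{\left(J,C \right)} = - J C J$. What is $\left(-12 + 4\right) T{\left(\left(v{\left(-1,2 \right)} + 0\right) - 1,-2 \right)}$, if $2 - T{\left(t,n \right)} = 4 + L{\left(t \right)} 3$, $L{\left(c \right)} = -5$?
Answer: $-104$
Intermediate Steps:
$v{\left(J,C \right)} = - C J^{2}$ ($v{\left(J,C \right)} = - C J J = - C J^{2}$)
$T{\left(t,n \right)} = 13$ ($T{\left(t,n \right)} = 2 - \left(4 - 15\right) = 2 - -11 = 2 + 11 = 13$)
$\left(-12 + 4\right) T{\left(\left(v{\left(-1,2 \right)} + 0\right) - 1,-2 \right)} = \left(-12 + 4\right) 13 = \left(-8\right) 13 = -104$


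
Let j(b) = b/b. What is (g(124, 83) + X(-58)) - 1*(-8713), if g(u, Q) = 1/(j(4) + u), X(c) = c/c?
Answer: 1089251/125 ≈ 8714.0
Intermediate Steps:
X(c) = 1
j(b) = 1
g(u, Q) = 1/(1 + u)
(g(124, 83) + X(-58)) - 1*(-8713) = (1/(1 + 124) + 1) - 1*(-8713) = (1/125 + 1) + 8713 = 126/125 + 8713 = 1089251/125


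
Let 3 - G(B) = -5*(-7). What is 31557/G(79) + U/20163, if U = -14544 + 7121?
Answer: -48963179/49632 ≈ -986.52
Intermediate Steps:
G(B) = -32 (G(B) = 3 - (-5)*(-7) = 3 - 1*35 = 3 - 35 = -32)
U = -7423
31557/G(79) + U/20163 = 31557/(-32) - 7423/20163 = 31557*(-1/32) - 7423*1/20163 = -31557/32 - 571/1551 = -48963179/49632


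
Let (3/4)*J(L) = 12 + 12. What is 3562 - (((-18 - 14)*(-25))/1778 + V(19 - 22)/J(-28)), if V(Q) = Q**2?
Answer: 101310975/28448 ≈ 3561.3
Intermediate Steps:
J(L) = 32 (J(L) = 4*(12 + 12)/3 = (4/3)*24 = 32)
3562 - (((-18 - 14)*(-25))/1778 + V(19 - 22)/J(-28)) = 3562 - (((-18 - 14)*(-25))/1778 + (19 - 22)**2/32) = 3562 - (-32*(-25)*(1/1778) + (-3)**2*(1/32)) = 3562 - (800*(1/1778) + 9*(1/32)) = 3562 - (400/889 + 9/32) = 3562 - 1*20801/28448 = 3562 - 20801/28448 = 101310975/28448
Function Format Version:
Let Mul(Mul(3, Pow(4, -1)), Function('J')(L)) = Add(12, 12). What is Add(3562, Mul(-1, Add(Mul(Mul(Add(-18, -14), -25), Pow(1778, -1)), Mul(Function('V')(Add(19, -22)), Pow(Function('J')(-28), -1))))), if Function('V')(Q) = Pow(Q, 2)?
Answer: Rational(101310975, 28448) ≈ 3561.3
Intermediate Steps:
Function('J')(L) = 32 (Function('J')(L) = Mul(Rational(4, 3), Add(12, 12)) = Mul(Rational(4, 3), 24) = 32)
Add(3562, Mul(-1, Add(Mul(Mul(Add(-18, -14), -25), Pow(1778, -1)), Mul(Function('V')(Add(19, -22)), Pow(Function('J')(-28), -1))))) = Add(3562, Mul(-1, Add(Mul(Mul(Add(-18, -14), -25), Pow(1778, -1)), Mul(Pow(Add(19, -22), 2), Pow(32, -1))))) = Add(3562, Mul(-1, Add(Mul(Mul(-32, -25), Rational(1, 1778)), Mul(Pow(-3, 2), Rational(1, 32))))) = Add(3562, Mul(-1, Add(Mul(800, Rational(1, 1778)), Mul(9, Rational(1, 32))))) = Add(3562, Mul(-1, Add(Rational(400, 889), Rational(9, 32)))) = Add(3562, Mul(-1, Rational(20801, 28448))) = Add(3562, Rational(-20801, 28448)) = Rational(101310975, 28448)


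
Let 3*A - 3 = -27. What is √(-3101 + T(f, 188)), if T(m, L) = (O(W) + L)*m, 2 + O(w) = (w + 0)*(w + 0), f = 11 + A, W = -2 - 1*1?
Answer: 2*I*√629 ≈ 50.16*I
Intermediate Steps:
A = -8 (A = 1 + (⅓)*(-27) = 1 - 9 = -8)
W = -3 (W = -2 - 1 = -3)
f = 3 (f = 11 - 8 = 3)
O(w) = -2 + w² (O(w) = -2 + (w + 0)*(w + 0) = -2 + w*w = -2 + w²)
T(m, L) = m*(7 + L) (T(m, L) = ((-2 + (-3)²) + L)*m = ((-2 + 9) + L)*m = (7 + L)*m = m*(7 + L))
√(-3101 + T(f, 188)) = √(-3101 + 3*(7 + 188)) = √(-3101 + 3*195) = √(-3101 + 585) = √(-2516) = 2*I*√629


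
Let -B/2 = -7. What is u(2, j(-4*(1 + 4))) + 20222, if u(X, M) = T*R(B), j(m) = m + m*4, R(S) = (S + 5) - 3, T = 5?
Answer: 20302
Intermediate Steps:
B = 14 (B = -2*(-7) = 14)
R(S) = 2 + S (R(S) = (5 + S) - 3 = 2 + S)
j(m) = 5*m (j(m) = m + 4*m = 5*m)
u(X, M) = 80 (u(X, M) = 5*(2 + 14) = 5*16 = 80)
u(2, j(-4*(1 + 4))) + 20222 = 80 + 20222 = 20302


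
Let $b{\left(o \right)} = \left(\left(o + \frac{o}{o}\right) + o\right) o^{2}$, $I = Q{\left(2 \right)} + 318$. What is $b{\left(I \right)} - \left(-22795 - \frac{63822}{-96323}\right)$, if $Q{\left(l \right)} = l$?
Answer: $\frac{6324683222163}{96323} \approx 6.5661 \cdot 10^{7}$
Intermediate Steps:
$I = 320$ ($I = 2 + 318 = 320$)
$b{\left(o \right)} = o^{2} \left(1 + 2 o\right)$ ($b{\left(o \right)} = \left(\left(o + 1\right) + o\right) o^{2} = \left(\left(1 + o\right) + o\right) o^{2} = \left(1 + 2 o\right) o^{2} = o^{2} \left(1 + 2 o\right)$)
$b{\left(I \right)} - \left(-22795 - \frac{63822}{-96323}\right) = 320^{2} \left(1 + 2 \cdot 320\right) - \left(-22795 - \frac{63822}{-96323}\right) = 102400 \left(1 + 640\right) - \left(-22795 - 63822 \left(- \frac{1}{96323}\right)\right) = 102400 \cdot 641 - \left(-22795 - - \frac{63822}{96323}\right) = 65638400 - \left(-22795 + \frac{63822}{96323}\right) = 65638400 - - \frac{2195618963}{96323} = 65638400 + \frac{2195618963}{96323} = \frac{6324683222163}{96323}$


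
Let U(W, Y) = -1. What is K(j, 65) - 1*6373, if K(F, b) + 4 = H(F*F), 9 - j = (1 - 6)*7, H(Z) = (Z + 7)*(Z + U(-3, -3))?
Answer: 3753328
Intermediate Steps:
H(Z) = (-1 + Z)*(7 + Z) (H(Z) = (Z + 7)*(Z - 1) = (7 + Z)*(-1 + Z) = (-1 + Z)*(7 + Z))
j = 44 (j = 9 - (1 - 6)*7 = 9 - (-5)*7 = 9 - 1*(-35) = 9 + 35 = 44)
K(F, b) = -11 + F⁴ + 6*F² (K(F, b) = -4 + (-7 + (F*F)² + 6*(F*F)) = -4 + (-7 + (F²)² + 6*F²) = -4 + (-7 + F⁴ + 6*F²) = -11 + F⁴ + 6*F²)
K(j, 65) - 1*6373 = (-11 + 44⁴ + 6*44²) - 1*6373 = (-11 + 3748096 + 6*1936) - 6373 = (-11 + 3748096 + 11616) - 6373 = 3759701 - 6373 = 3753328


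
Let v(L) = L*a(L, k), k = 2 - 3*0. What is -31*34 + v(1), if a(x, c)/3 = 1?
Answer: -1051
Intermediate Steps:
k = 2 (k = 2 + 0 = 2)
a(x, c) = 3 (a(x, c) = 3*1 = 3)
v(L) = 3*L (v(L) = L*3 = 3*L)
-31*34 + v(1) = -31*34 + 3*1 = -1054 + 3 = -1051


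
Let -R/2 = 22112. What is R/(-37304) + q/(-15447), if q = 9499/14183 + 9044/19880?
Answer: 286609581137781/241776874404910 ≈ 1.1854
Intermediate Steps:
R = -44224 (R = -2*22112 = -44224)
q = 11325399/10069930 (q = 9499*(1/14183) + 9044*(1/19880) = 9499/14183 + 323/710 = 11325399/10069930 ≈ 1.1247)
R/(-37304) + q/(-15447) = -44224/(-37304) + (11325399/10069930)/(-15447) = -44224*(-1/37304) + (11325399/10069930)*(-1/15447) = 5528/4663 - 3775133/51850069570 = 286609581137781/241776874404910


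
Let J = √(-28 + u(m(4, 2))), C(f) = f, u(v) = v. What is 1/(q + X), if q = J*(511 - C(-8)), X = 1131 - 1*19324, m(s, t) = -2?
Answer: -18193/339066079 - 519*I*√30/339066079 ≈ -5.3656e-5 - 8.3839e-6*I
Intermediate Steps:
X = -18193 (X = 1131 - 19324 = -18193)
J = I*√30 (J = √(-28 - 2) = √(-30) = I*√30 ≈ 5.4772*I)
q = 519*I*√30 (q = (I*√30)*(511 - 1*(-8)) = (I*√30)*(511 + 8) = (I*√30)*519 = 519*I*√30 ≈ 2842.7*I)
1/(q + X) = 1/(519*I*√30 - 18193) = 1/(-18193 + 519*I*√30)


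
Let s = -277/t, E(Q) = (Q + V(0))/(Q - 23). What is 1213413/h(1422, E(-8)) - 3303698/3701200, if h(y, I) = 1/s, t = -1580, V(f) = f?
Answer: 31100627558459/146197400 ≈ 2.1273e+5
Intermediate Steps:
E(Q) = Q/(-23 + Q) (E(Q) = (Q + 0)/(Q - 23) = Q/(-23 + Q))
s = 277/1580 (s = -277/(-1580) = -277*(-1/1580) = 277/1580 ≈ 0.17532)
h(y, I) = 1580/277 (h(y, I) = 1/(277/1580) = 1580/277)
1213413/h(1422, E(-8)) - 3303698/3701200 = 1213413/(1580/277) - 3303698/3701200 = 1213413*(277/1580) - 3303698*1/3701200 = 336115401/1580 - 1651849/1850600 = 31100627558459/146197400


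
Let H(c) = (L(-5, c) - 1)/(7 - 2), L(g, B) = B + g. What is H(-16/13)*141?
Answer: -13254/65 ≈ -203.91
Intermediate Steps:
H(c) = -6/5 + c/5 (H(c) = ((c - 5) - 1)/(7 - 2) = ((-5 + c) - 1)/5 = (-6 + c)*(⅕) = -6/5 + c/5)
H(-16/13)*141 = (-6/5 + (-16/13)/5)*141 = (-6/5 + (-16*1/13)/5)*141 = (-6/5 + (⅕)*(-16/13))*141 = (-6/5 - 16/65)*141 = -94/65*141 = -13254/65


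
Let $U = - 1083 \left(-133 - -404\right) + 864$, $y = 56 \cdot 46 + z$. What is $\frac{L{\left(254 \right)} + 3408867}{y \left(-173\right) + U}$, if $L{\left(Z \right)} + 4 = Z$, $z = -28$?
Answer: $- \frac{3409117}{733433} \approx -4.6482$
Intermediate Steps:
$y = 2548$ ($y = 56 \cdot 46 - 28 = 2576 - 28 = 2548$)
$L{\left(Z \right)} = -4 + Z$
$U = -292629$ ($U = - 1083 \left(-133 + 404\right) + 864 = \left(-1083\right) 271 + 864 = -293493 + 864 = -292629$)
$\frac{L{\left(254 \right)} + 3408867}{y \left(-173\right) + U} = \frac{\left(-4 + 254\right) + 3408867}{2548 \left(-173\right) - 292629} = \frac{250 + 3408867}{-440804 - 292629} = \frac{3409117}{-733433} = 3409117 \left(- \frac{1}{733433}\right) = - \frac{3409117}{733433}$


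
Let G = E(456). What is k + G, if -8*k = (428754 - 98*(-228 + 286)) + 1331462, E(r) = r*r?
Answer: -22761/2 ≈ -11381.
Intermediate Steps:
E(r) = r²
k = -438633/2 (k = -((428754 - 98*(-228 + 286)) + 1331462)/8 = -((428754 - 98*58) + 1331462)/8 = -((428754 - 5684) + 1331462)/8 = -(423070 + 1331462)/8 = -⅛*1754532 = -438633/2 ≈ -2.1932e+5)
G = 207936 (G = 456² = 207936)
k + G = -438633/2 + 207936 = -22761/2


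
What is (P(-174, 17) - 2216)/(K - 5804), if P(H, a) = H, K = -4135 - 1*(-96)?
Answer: 2390/9843 ≈ 0.24281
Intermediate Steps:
K = -4039 (K = -4135 + 96 = -4039)
(P(-174, 17) - 2216)/(K - 5804) = (-174 - 2216)/(-4039 - 5804) = -2390/(-9843) = -2390*(-1/9843) = 2390/9843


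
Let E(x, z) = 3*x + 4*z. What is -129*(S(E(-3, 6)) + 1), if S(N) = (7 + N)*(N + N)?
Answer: -85269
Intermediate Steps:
S(N) = 2*N*(7 + N) (S(N) = (7 + N)*(2*N) = 2*N*(7 + N))
-129*(S(E(-3, 6)) + 1) = -129*(2*(3*(-3) + 4*6)*(7 + (3*(-3) + 4*6)) + 1) = -129*(2*(-9 + 24)*(7 + (-9 + 24)) + 1) = -129*(2*15*(7 + 15) + 1) = -129*(2*15*22 + 1) = -129*(660 + 1) = -129*661 = -85269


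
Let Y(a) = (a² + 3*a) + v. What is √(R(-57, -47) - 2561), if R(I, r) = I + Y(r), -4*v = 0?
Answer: 5*I*√22 ≈ 23.452*I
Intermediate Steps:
v = 0 (v = -¼*0 = 0)
Y(a) = a² + 3*a (Y(a) = (a² + 3*a) + 0 = a² + 3*a)
R(I, r) = I + r*(3 + r)
√(R(-57, -47) - 2561) = √((-57 + (-47)² + 3*(-47)) - 2561) = √((-57 + 2209 - 141) - 2561) = √(2011 - 2561) = √(-550) = 5*I*√22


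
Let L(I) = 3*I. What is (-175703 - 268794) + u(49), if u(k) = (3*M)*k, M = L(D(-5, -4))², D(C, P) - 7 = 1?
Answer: -359825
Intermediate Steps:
D(C, P) = 8 (D(C, P) = 7 + 1 = 8)
M = 576 (M = (3*8)² = 24² = 576)
u(k) = 1728*k (u(k) = (3*576)*k = 1728*k)
(-175703 - 268794) + u(49) = (-175703 - 268794) + 1728*49 = -444497 + 84672 = -359825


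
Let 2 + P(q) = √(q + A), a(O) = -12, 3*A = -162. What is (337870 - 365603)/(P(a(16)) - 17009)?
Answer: 471766063/289374187 + 27733*I*√66/289374187 ≈ 1.6303 + 0.00077859*I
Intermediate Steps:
A = -54 (A = (⅓)*(-162) = -54)
P(q) = -2 + √(-54 + q) (P(q) = -2 + √(q - 54) = -2 + √(-54 + q))
(337870 - 365603)/(P(a(16)) - 17009) = (337870 - 365603)/((-2 + √(-54 - 12)) - 17009) = -27733/((-2 + √(-66)) - 17009) = -27733/((-2 + I*√66) - 17009) = -27733/(-17011 + I*√66)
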